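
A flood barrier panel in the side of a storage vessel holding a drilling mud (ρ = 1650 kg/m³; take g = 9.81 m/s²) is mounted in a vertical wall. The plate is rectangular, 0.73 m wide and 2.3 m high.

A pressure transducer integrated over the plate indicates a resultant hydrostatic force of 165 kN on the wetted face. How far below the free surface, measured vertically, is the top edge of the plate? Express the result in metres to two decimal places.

γ = ρg = 1650 × 9.81 / 1000 = 16.1865 kN/m³.
A = 0.73 × 2.3 = 1.679 m².
From F = γ·h_c·A, the centroid depth is h_c = 165/(16.1865 × 1.679) = 6.07128 m.
The centroid lies 2.3/2 = 1.15 m below the top edge, so the top edge sits at h_top = 6.07128 − 1.15 = 4.92128 m below the surface.

d_top ≈ 4.92 m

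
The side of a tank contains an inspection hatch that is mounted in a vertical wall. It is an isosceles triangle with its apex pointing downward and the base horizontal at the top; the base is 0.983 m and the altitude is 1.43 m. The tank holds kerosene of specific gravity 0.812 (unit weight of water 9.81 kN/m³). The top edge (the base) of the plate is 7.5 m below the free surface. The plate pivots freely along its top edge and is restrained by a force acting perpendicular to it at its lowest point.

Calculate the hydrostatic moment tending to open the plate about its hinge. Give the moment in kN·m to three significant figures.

γ = 0.812 × 9.81 = 7.96572 kN/m³.
With the apex down, the centroid sits h/3 = 1.43/3 = 0.476667 m below the base (the top edge), so the centroid depth is h_c = 7.5 + 0.476667 = 7.97667 m.
A = ½ × 0.983 × 1.43 = 0.702845 m².
Resultant F = γ·h_c·A = 7.96572 × 7.97667 × 0.702845 = 44.6587 kN.
I_c = b·h³/36 = 0.983 × 1.43³/36 = 0.0798471 m⁴.
Centre of pressure: y_p = y_c + I_c/(y_c·A) = 7.97667 + 0.0798471/(7.97667 × 0.702845) = 7.97667 + 0.0142422 = 7.99091 m along the plane.
The resultant acts 0.476667 + 0.0142422 = 0.490909 m (along the plate) below the hinge at the top edge, so the moment about the hinge is M = F × 0.490909 = 44.6587 × 0.490909 = 21.9234 kN·m.

M ≈ 21.9 kN·m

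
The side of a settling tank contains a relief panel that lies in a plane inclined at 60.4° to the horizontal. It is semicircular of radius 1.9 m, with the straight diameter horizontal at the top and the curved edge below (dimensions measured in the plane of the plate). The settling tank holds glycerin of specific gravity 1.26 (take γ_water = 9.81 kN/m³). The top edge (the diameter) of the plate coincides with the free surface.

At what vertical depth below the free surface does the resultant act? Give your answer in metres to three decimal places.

γ = 1.26 × 9.81 = 12.3606 kN/m³.
Let θ = 60.4° be the plate's angle to the horizontal; measure y along the incline from where the plane meets the free surface. Vertical depth h = y·sinθ with sinθ = 0.869495.
The centroid of a semicircle lies 4r/(3π) = 0.806385 m from the diameter, here below the top edge, so y_c = 0.806385 m and h_c = 0.806385 × 0.869495 = 0.701148 m.
A = πr²/2 = π × 1.9²/2 = 5.67057 m².
Resultant F = γ·h_c·A = 12.3606 × 0.701148 × 5.67057 = 49.1446 kN.
I_c = (π/8 − 8/(9π))·r⁴ = 0.109757 × 1.9⁴ = 1.43036 m⁴.
Centre of pressure: y_p = y_c + I_c/(y_c·A) = 0.806385 + 1.43036/(0.806385 × 5.67057) = 0.806385 + 0.312807 = 1.11919 m along the plane.
Vertically, h_p = y_p·sinθ = 1.11919 × 0.869495 = 0.97313 m.

h_p = 0.973 m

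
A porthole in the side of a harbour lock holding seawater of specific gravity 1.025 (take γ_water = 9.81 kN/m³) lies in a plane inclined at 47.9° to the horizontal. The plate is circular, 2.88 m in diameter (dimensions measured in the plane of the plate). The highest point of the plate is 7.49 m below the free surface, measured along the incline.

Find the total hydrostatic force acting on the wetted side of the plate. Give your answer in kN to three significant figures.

γ = 1.025 × 9.81 = 10.05525 kN/m³.
Let θ = 47.9° be the plate's angle to the horizontal; measure y along the incline from where the plane meets the free surface. Vertical depth h = y·sinθ with sinθ = 0.741976.
The centroid is at the centre, 1.44 m below the top of the plate, so y_c = 7.49 + 1.44 = 8.93 m and h_c = 8.93 × 0.741976 = 6.62585 m.
A = π(1.44)² = 6.51441 m².
Resultant F = γ·h_c·A = 10.05525 × 6.62585 × 6.51441 = 434.02 kN.

F ≈ 434 kN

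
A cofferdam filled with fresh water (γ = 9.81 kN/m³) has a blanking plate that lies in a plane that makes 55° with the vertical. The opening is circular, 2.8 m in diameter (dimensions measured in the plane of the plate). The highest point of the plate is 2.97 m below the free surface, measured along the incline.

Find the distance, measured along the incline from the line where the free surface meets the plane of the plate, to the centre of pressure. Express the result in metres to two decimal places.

y_p = 4.48 m

γ = 9.81 kN/m³.
The plate makes 55° with the vertical, i.e. θ = 90° − 55° = 35° to the horizontal. Measuring y along the incline from the free-surface line, vertical depth h = y·sinθ with sinθ = 0.573576.
The centroid is at the centre, 1.4 m below the top of the plate, so y_c = 2.97 + 1.4 = 4.37 m and h_c = 4.37 × 0.573576 = 2.50653 m.
A = π(1.4)² = 6.15752 m².
Resultant F = γ·h_c·A = 9.81 × 2.50653 × 6.15752 = 151.408 kN.
I_c = πr⁴/4 = π × 1.4⁴/4 = 3.01719 m⁴.
Centre of pressure: y_p = y_c + I_c/(y_c·A) = 4.37 + 3.01719/(4.37 × 6.15752) = 4.37 + 0.112128 = 4.48213 m along the plane.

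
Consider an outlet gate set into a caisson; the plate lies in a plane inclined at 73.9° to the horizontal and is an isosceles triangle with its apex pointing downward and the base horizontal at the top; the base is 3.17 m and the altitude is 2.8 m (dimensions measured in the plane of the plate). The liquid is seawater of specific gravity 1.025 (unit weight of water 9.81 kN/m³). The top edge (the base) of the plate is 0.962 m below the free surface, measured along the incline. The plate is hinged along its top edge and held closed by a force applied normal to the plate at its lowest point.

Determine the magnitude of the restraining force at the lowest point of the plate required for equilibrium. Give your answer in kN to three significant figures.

P ≈ 33.8 kN

γ = 1.025 × 9.81 = 10.05525 kN/m³.
Let θ = 73.9° be the plate's angle to the horizontal; measure y along the incline from where the plane meets the free surface. Vertical depth h = y·sinθ with sinθ = 0.960779.
With the apex down, the centroid sits h/3 = 2.8/3 = 0.933333 m below the base (the top edge), so y_c = 0.962 + 0.933333 = 1.89533 m and h_c = 1.89533 × 0.960779 = 1.82099 m.
A = ½ × 3.17 × 2.8 = 4.438 m².
Resultant F = γ·h_c·A = 10.05525 × 1.82099 × 4.438 = 81.262 kN.
I_c = b·h³/36 = 3.17 × 2.8³/36 = 1.933 m⁴.
Centre of pressure: y_p = y_c + I_c/(y_c·A) = 1.89533 + 1.933/(1.89533 × 4.438) = 1.89533 + 0.229805 = 2.12513 m along the plane.
The resultant acts 0.933333 + 0.229805 = 1.16314 m (along the plate) below the hinge at the top edge, so the moment about the hinge is M = F × 1.16314 = 81.262 × 1.16314 = 94.5191 kN·m.
A normal force at the bottom, 2.8 m from the hinge, must supply this moment: P = 94.5191/2.8 = 33.7568 kN.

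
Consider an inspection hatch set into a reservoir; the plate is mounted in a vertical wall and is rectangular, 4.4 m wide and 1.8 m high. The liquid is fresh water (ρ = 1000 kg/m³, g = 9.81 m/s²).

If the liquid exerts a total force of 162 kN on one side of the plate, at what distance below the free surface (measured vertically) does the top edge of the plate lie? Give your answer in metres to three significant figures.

γ = ρg = 1000 × 9.81 = 9810 N/m³ = 9.81 kN/m³.
A = 4.4 × 1.8 = 7.92 m².
From F = γ·h_c·A, the centroid depth is h_c = 162/(9.81 × 7.92) = 2.08507 m.
The centroid lies 1.8/2 = 0.9 m below the top edge, so the top edge sits at h_top = 2.08507 − 0.9 = 1.18507 m below the surface.

d_top ≈ 1.19 m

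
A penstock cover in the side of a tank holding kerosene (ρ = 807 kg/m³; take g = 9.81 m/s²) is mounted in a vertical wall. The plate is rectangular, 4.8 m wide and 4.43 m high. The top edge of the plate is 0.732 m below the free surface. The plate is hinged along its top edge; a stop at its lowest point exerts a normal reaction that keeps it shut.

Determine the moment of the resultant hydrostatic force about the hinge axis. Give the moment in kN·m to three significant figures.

γ = ρg = 807 × 9.81 / 1000 = 7.91667 kN/m³.
The centroid lies 4.43/2 = 2.215 m below the top edge, so the centroid depth is h_c = 0.732 + 2.215 = 2.947 m.
A = 4.8 × 4.43 = 21.264 m².
Resultant F = γ·h_c·A = 7.91667 × 2.947 × 21.264 = 496.098 kN.
I_c = b·h³/12 = 4.8 × 4.43³/12 = 34.7753 m⁴.
Centre of pressure: y_p = y_c + I_c/(y_c·A) = 2.947 + 34.7753/(2.947 × 21.264) = 2.947 + 0.55494 = 3.50194 m along the plane.
The resultant acts 2.215 + 0.55494 = 2.76994 m (along the plate) below the hinge at the top edge, so the moment about the hinge is M = F × 2.76994 = 496.098 × 2.76994 = 1374.16 kN·m.

M ≈ 1370 kN·m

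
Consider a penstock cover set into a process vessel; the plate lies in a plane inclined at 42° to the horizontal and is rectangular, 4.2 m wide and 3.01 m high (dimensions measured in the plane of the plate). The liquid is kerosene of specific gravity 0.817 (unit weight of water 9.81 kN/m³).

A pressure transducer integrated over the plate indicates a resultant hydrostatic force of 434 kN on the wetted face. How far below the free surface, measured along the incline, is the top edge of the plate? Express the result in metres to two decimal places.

y_top ≈ 4.90 m

γ = 0.817 × 9.81 = 8.01477 kN/m³.
A = 4.2 × 3.01 = 12.642 m².
From F = γ·h_c·A, the centroid depth is h_c = 434/(8.01477 × 12.642) = 4.28334 m.
Let θ = 42° be the plate's angle to the horizontal; measure y along the incline from where the plane meets the free surface. Vertical depth h = y·sinθ with sinθ = 0.669131.
Along the incline, y_c = h_c/sinθ = 4.28334/0.669131 = 6.40135 m.
The centroid lies 3.01/2 = 1.505 m below the top edge, so the top edge sits at y_top = 6.40135 − 1.505 = 4.89635 m along the incline.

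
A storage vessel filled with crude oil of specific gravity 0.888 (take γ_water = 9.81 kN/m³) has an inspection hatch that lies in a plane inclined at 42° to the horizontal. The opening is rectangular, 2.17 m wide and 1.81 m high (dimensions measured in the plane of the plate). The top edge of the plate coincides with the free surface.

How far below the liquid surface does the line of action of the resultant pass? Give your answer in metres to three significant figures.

γ = 0.888 × 9.81 = 8.71128 kN/m³.
Let θ = 42° be the plate's angle to the horizontal; measure y along the incline from where the plane meets the free surface. Vertical depth h = y·sinθ with sinθ = 0.669131.
The centroid lies 1.81/2 = 0.905 m below the top edge, so y_c = 0.905 m and h_c = 0.905 × 0.669131 = 0.605564 m.
A = 2.17 × 1.81 = 3.9277 m².
Resultant F = γ·h_c·A = 8.71128 × 0.605564 × 3.9277 = 20.7196 kN.
I_c = b·h³/12 = 2.17 × 1.81³/12 = 1.07229 m⁴.
Centre of pressure: y_p = y_c + I_c/(y_c·A) = 0.905 + 1.07229/(0.905 × 3.9277) = 0.905 + 0.301665 = 1.20667 m along the plane.
Vertically, h_p = y_p·sinθ = 1.20667 × 0.669131 = 0.80742 m.

h_p = 0.807 m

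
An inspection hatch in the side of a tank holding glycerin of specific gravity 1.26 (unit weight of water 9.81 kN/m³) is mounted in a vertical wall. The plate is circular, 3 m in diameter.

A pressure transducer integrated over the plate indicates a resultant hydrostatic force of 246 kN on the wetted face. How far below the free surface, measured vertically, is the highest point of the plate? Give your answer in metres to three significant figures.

d_top ≈ 1.32 m

γ = 1.26 × 9.81 = 12.3606 kN/m³.
A = π(1.5)² = 7.06858 m².
From F = γ·h_c·A, the centroid depth is h_c = 246/(12.3606 × 7.06858) = 2.81555 m.
The centroid is at the centre, 1.5 m below the top of the plate, so the highest point sits at h_top = 2.81555 − 1.5 = 1.31555 m below the surface.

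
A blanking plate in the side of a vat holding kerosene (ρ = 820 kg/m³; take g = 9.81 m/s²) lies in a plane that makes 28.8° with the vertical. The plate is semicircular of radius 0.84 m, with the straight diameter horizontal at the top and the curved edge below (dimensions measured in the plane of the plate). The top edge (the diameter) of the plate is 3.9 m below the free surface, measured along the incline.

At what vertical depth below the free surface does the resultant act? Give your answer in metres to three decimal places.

h_p = 3.740 m

γ = ρg = 820 × 9.81 / 1000 = 8.0442 kN/m³.
The plate makes 28.8° with the vertical, i.e. θ = 90° − 28.8° = 61.2° to the horizontal. Measuring y along the incline from the free-surface line, vertical depth h = y·sinθ with sinθ = 0.876307.
The centroid of a semicircle lies 4r/(3π) = 0.356507 m from the diameter, here below the top edge, so y_c = 3.9 + 0.356507 = 4.25651 m and h_c = 4.25651 × 0.876307 = 3.73001 m.
A = πr²/2 = π × 0.84²/2 = 1.10835 m².
Resultant F = γ·h_c·A = 8.0442 × 3.73001 × 1.10835 = 33.256 kN.
I_c = (π/8 − 8/(9π))·r⁴ = 0.109757 × 0.84⁴ = 0.0546449 m⁴.
Centre of pressure: y_p = y_c + I_c/(y_c·A) = 4.25651 + 0.0546449/(4.25651 × 1.10835) = 4.25651 + 0.0115829 = 4.26809 m along the plane.
Vertically, h_p = y_p·sinθ = 4.26809 × 0.876307 = 3.74016 m.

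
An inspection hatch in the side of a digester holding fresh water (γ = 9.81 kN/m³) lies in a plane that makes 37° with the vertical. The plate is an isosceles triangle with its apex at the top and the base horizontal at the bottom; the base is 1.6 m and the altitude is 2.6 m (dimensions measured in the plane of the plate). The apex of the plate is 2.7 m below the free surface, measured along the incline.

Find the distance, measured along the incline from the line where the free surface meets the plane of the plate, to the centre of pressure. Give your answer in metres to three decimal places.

y_p = 4.518 m

γ = 9.81 kN/m³.
The plate makes 37° with the vertical, i.e. θ = 90° − 37° = 53° to the horizontal. Measuring y along the incline from the free-surface line, vertical depth h = y·sinθ with sinθ = 0.798636.
With the apex up, the centroid sits 2h/3 = 2 × 2.6/3 = 1.73333 m below the apex, so y_c = 2.7 + 1.73333 = 4.43333 m and h_c = 4.43333 × 0.798636 = 3.54062 m.
A = ½ × 1.6 × 2.6 = 2.08 m².
Resultant F = γ·h_c·A = 9.81 × 3.54062 × 2.08 = 72.2456 kN.
I_c = b·h³/36 = 1.6 × 2.6³/36 = 0.781156 m⁴.
Centre of pressure: y_p = y_c + I_c/(y_c·A) = 4.43333 + 0.781156/(4.43333 × 2.08) = 4.43333 + 0.0847119 = 4.51804 m along the plane.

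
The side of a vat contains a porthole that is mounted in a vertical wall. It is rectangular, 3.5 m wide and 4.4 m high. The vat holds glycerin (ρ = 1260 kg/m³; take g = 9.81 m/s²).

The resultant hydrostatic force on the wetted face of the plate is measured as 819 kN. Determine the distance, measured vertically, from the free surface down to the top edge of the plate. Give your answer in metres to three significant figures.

γ = ρg = 1260 × 9.81 / 1000 = 12.3606 kN/m³.
A = 3.5 × 4.4 = 15.4 m².
From F = γ·h_c·A, the centroid depth is h_c = 819/(12.3606 × 15.4) = 4.30253 m.
The centroid lies 4.4/2 = 2.2 m below the top edge, so the top edge sits at h_top = 4.30253 − 2.2 = 2.10253 m below the surface.

d_top ≈ 2.10 m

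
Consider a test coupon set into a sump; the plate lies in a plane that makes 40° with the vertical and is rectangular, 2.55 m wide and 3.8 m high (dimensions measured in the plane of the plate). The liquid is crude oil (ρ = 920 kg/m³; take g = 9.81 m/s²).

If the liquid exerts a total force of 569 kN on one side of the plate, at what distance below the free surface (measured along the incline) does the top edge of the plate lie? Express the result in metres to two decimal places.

γ = ρg = 920 × 9.81 / 1000 = 9.0252 kN/m³.
A = 2.55 × 3.8 = 9.69 m².
From F = γ·h_c·A, the centroid depth is h_c = 569/(9.0252 × 9.69) = 6.50626 m.
The plate makes 40° with the vertical, i.e. θ = 90° − 40° = 50° to the horizontal. Measuring y along the incline from the free-surface line, vertical depth h = y·sinθ with sinθ = 0.766044.
Along the incline, y_c = h_c/sinθ = 6.50626/0.766044 = 8.49332 m.
The centroid lies 3.8/2 = 1.9 m below the top edge, so the top edge sits at y_top = 8.49332 − 1.9 = 6.59332 m along the incline.

y_top ≈ 6.59 m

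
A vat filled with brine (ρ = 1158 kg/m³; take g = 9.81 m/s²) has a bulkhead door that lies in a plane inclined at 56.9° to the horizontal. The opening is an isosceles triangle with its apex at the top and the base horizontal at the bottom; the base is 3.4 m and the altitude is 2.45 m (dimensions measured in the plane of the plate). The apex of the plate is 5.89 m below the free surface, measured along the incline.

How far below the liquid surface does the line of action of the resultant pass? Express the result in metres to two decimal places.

h_p = 6.34 m

γ = ρg = 1158 × 9.81 / 1000 = 11.35998 kN/m³.
Let θ = 56.9° be the plate's angle to the horizontal; measure y along the incline from where the plane meets the free surface. Vertical depth h = y·sinθ with sinθ = 0.837719.
With the apex up, the centroid sits 2h/3 = 2 × 2.45/3 = 1.63333 m below the apex, so y_c = 5.89 + 1.63333 = 7.52333 m and h_c = 7.52333 × 0.837719 = 6.30244 m.
A = ½ × 3.4 × 2.45 = 4.165 m².
Resultant F = γ·h_c·A = 11.35998 × 6.30244 × 4.165 = 298.196 kN.
I_c = b·h³/36 = 3.4 × 2.45³/36 = 1.38891 m⁴.
Centre of pressure: y_p = y_c + I_c/(y_c·A) = 7.52333 + 1.38891/(7.52333 × 4.165) = 7.52333 + 0.044325 = 7.56765 m along the plane.
Vertically, h_p = y_p·sinθ = 7.56765 × 0.837719 = 6.33956 m.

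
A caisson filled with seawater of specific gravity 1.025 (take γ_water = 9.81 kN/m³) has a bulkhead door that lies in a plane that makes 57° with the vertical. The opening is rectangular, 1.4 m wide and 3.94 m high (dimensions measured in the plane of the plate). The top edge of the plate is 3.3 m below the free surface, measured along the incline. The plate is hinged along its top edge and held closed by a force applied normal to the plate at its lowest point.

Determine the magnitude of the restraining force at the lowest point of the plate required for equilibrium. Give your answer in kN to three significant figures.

P ≈ 89.5 kN

γ = 1.025 × 9.81 = 10.05525 kN/m³.
The plate makes 57° with the vertical, i.e. θ = 90° − 57° = 33° to the horizontal. Measuring y along the incline from the free-surface line, vertical depth h = y·sinθ with sinθ = 0.544639.
The centroid lies 3.94/2 = 1.97 m below the top edge, so y_c = 3.3 + 1.97 = 5.27 m and h_c = 5.27 × 0.544639 = 2.87025 m.
A = 1.4 × 3.94 = 5.516 m².
Resultant F = γ·h_c·A = 10.05525 × 2.87025 × 5.516 = 159.198 kN.
I_c = b·h³/12 = 1.4 × 3.94³/12 = 7.13568 m⁴.
Centre of pressure: y_p = y_c + I_c/(y_c·A) = 5.27 + 7.13568/(5.27 × 5.516) = 5.27 + 0.245471 = 5.51547 m along the plane.
The resultant acts 1.97 + 0.245471 = 2.21547 m (along the plate) below the hinge at the top edge, so the moment about the hinge is M = F × 2.21547 = 159.198 × 2.21547 = 352.698 kN·m.
A normal force at the bottom, 3.94 m from the hinge, must supply this moment: P = 352.698/3.94 = 89.5173 kN.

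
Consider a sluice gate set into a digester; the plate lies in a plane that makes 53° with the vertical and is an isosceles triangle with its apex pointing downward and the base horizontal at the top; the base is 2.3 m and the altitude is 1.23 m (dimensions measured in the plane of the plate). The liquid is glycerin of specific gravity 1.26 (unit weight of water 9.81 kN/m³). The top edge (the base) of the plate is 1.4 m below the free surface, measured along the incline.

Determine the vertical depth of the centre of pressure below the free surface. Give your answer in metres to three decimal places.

h_p = 1.117 m

γ = 1.26 × 9.81 = 12.3606 kN/m³.
The plate makes 53° with the vertical, i.e. θ = 90° − 53° = 37° to the horizontal. Measuring y along the incline from the free-surface line, vertical depth h = y·sinθ with sinθ = 0.601815.
With the apex down, the centroid sits h/3 = 1.23/3 = 0.41 m below the base (the top edge), so y_c = 1.4 + 0.41 = 1.81 m and h_c = 1.81 × 0.601815 = 1.08929 m.
A = ½ × 2.3 × 1.23 = 1.4145 m².
Resultant F = γ·h_c·A = 12.3606 × 1.08929 × 1.4145 = 19.0452 kN.
I_c = b·h³/36 = 2.3 × 1.23³/36 = 0.118889 m⁴.
Centre of pressure: y_p = y_c + I_c/(y_c·A) = 1.81 + 0.118889/(1.81 × 1.4145) = 1.81 + 0.0464366 = 1.85644 m along the plane.
Vertically, h_p = y_p·sinθ = 1.85644 × 0.601815 = 1.11723 m.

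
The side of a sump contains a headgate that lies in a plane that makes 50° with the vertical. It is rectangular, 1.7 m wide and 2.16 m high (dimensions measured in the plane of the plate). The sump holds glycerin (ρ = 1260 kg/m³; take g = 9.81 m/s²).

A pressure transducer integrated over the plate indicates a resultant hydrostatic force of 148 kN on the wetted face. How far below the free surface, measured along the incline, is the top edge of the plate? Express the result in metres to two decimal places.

y_top ≈ 3.99 m

γ = ρg = 1260 × 9.81 / 1000 = 12.3606 kN/m³.
A = 1.7 × 2.16 = 3.672 m².
From F = γ·h_c·A, the centroid depth is h_c = 148/(12.3606 × 3.672) = 3.26076 m.
The plate makes 50° with the vertical, i.e. θ = 90° − 50° = 40° to the horizontal. Measuring y along the incline from the free-surface line, vertical depth h = y·sinθ with sinθ = 0.642788.
Along the incline, y_c = h_c/sinθ = 3.26076/0.642788 = 5.07284 m.
The centroid lies 2.16/2 = 1.08 m below the top edge, so the top edge sits at y_top = 5.07284 − 1.08 = 3.99284 m along the incline.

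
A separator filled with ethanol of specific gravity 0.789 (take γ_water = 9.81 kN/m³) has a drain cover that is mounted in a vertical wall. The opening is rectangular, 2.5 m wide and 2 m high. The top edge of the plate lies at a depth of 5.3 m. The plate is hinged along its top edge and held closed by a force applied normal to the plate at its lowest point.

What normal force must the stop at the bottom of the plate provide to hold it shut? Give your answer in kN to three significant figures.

P ≈ 128 kN

γ = 0.789 × 9.81 = 7.74009 kN/m³.
The centroid lies 2/2 = 1 m below the top edge, so the centroid depth is h_c = 5.3 + 1 = 6.3 m.
A = 2.5 × 2 = 5 m².
Resultant F = γ·h_c·A = 7.74009 × 6.3 × 5 = 243.813 kN.
I_c = b·h³/12 = 2.5 × 2³/12 = 1.66667 m⁴.
Centre of pressure: y_p = y_c + I_c/(y_c·A) = 6.3 + 1.66667/(6.3 × 5) = 6.3 + 0.0529102 = 6.35291 m along the plane.
The resultant acts 1 + 0.0529102 = 1.05291 m (along the plate) below the hinge at the top edge, so the moment about the hinge is M = F × 1.05291 = 243.813 × 1.05291 = 256.713 kN·m.
A normal force at the bottom, 2 m from the hinge, must supply this moment: P = 256.713/2 = 128.357 kN.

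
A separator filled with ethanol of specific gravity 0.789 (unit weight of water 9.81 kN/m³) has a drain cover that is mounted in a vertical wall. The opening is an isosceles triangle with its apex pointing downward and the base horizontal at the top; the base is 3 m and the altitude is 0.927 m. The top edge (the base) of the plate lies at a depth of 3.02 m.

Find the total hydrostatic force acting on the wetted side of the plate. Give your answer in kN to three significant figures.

F ≈ 35.8 kN

γ = 0.789 × 9.81 = 7.74009 kN/m³.
With the apex down, the centroid sits h/3 = 0.927/3 = 0.309 m below the base (the top edge), so the centroid depth is h_c = 3.02 + 0.309 = 3.329 m.
A = ½ × 3 × 0.927 = 1.3905 m².
Resultant F = γ·h_c·A = 7.74009 × 3.329 × 1.3905 = 35.8287 kN.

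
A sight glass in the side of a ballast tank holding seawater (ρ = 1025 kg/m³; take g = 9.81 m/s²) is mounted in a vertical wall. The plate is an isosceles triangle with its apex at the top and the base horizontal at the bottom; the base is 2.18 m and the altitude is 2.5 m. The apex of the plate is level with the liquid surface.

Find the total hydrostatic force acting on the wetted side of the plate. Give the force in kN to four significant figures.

F ≈ 45.67 kN

γ = ρg = 1025 × 9.81 / 1000 = 10.05525 kN/m³.
With the apex up, the centroid sits 2h/3 = 2 × 2.5/3 = 1.66667 m below the apex, so the centroid depth is h_c = 1.66667 m.
A = ½ × 2.18 × 2.5 = 2.725 m².
Resultant F = γ·h_c·A = 10.05525 × 1.66667 × 2.725 = 45.6677 kN.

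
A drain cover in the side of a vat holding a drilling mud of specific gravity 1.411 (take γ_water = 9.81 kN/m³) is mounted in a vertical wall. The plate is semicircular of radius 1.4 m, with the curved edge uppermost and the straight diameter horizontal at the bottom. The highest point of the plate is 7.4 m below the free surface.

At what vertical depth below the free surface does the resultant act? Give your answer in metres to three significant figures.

h_p = 8.22 m

γ = 1.411 × 9.81 = 13.84191 kN/m³.
The centroid lies 4r/(3π) = 0.594178 m above the diameter, so r − 4r/(3π) = 1.4 − 0.594178 = 0.805822 m below the topmost point, so the centroid depth is h_c = 7.4 + 0.805822 = 8.20582 m.
A = πr²/2 = π × 1.4²/2 = 3.07876 m².
Resultant F = γ·h_c·A = 13.84191 × 8.20582 × 3.07876 = 349.699 kN.
I_c = (π/8 − 8/(9π))·r⁴ = 0.109757 × 1.4⁴ = 0.421642 m⁴.
Centre of pressure: y_p = y_c + I_c/(y_c·A) = 8.20582 + 0.421642/(8.20582 × 3.07876) = 8.20582 + 0.0166896 = 8.22251 m along the plane.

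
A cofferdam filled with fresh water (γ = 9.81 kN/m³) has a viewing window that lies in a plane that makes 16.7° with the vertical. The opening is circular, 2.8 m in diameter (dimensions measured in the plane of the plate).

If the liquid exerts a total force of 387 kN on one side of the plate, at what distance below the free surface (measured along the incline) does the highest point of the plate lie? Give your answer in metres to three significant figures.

y_top ≈ 5.29 m

γ = 9.81 kN/m³.
A = π(1.4)² = 6.15752 m².
From F = γ·h_c·A, the centroid depth is h_c = 387/(9.81 × 6.15752) = 6.40673 m.
The plate makes 16.7° with the vertical, i.e. θ = 90° − 16.7° = 73.3° to the horizontal. Measuring y along the incline from the free-surface line, vertical depth h = y·sinθ with sinθ = 0.957822.
Along the incline, y_c = h_c/sinθ = 6.40673/0.957822 = 6.68885 m.
The centroid is at the centre, 1.4 m below the top of the plate, so the highest point sits at y_top = 6.68885 − 1.4 = 5.28885 m along the incline.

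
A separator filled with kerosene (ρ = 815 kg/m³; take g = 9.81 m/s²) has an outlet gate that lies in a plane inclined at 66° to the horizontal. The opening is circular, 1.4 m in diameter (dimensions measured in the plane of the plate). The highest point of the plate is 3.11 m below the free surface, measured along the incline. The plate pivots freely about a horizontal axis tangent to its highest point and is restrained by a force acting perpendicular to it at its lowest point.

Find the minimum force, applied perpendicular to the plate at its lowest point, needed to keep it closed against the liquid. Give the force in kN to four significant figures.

P ≈ 22.40 kN

γ = ρg = 815 × 9.81 / 1000 = 7.99515 kN/m³.
Let θ = 66° be the plate's angle to the horizontal; measure y along the incline from where the plane meets the free surface. Vertical depth h = y·sinθ with sinθ = 0.913545.
The centroid is at the centre, 0.7 m below the top of the plate, so y_c = 3.11 + 0.7 = 3.81 m and h_c = 3.81 × 0.913545 = 3.48061 m.
A = π(0.7)² = 1.53938 m².
Resultant F = γ·h_c·A = 7.99515 × 3.48061 × 1.53938 = 42.8379 kN.
I_c = πr⁴/4 = π × 0.7⁴/4 = 0.188574 m⁴.
Centre of pressure: y_p = y_c + I_c/(y_c·A) = 3.81 + 0.188574/(3.81 × 1.53938) = 3.81 + 0.0321522 = 3.84215 m along the plane.
The resultant acts 0.7 + 0.0321522 = 0.732152 m (along the plate) below the hinge at the top edge, so the moment about the hinge is M = F × 0.732152 = 42.8379 × 0.732152 = 31.3639 kN·m.
A normal force at the bottom, 1.4 m from the hinge, must supply this moment: P = 31.3639/1.4 = 22.4028 kN.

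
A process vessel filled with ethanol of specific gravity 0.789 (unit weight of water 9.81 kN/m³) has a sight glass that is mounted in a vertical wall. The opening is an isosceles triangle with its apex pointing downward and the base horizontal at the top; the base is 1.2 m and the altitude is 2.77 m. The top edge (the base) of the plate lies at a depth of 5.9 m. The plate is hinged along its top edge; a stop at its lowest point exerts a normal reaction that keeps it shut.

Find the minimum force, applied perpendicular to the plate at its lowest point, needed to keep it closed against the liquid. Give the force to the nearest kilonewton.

γ = 0.789 × 9.81 = 7.74009 kN/m³.
With the apex down, the centroid sits h/3 = 2.77/3 = 0.923333 m below the base (the top edge), so the centroid depth is h_c = 5.9 + 0.923333 = 6.82333 m.
A = ½ × 1.2 × 2.77 = 1.662 m².
Resultant F = γ·h_c·A = 7.74009 × 6.82333 × 1.662 = 87.7755 kN.
I_c = b·h³/36 = 1.2 × 2.77³/36 = 0.708464 m⁴.
Centre of pressure: y_p = y_c + I_c/(y_c·A) = 6.82333 + 0.708464/(6.82333 × 1.662) = 6.82333 + 0.0624727 = 6.8858 m along the plane.
The resultant acts 0.923333 + 0.0624727 = 0.985806 m (along the plate) below the hinge at the top edge, so the moment about the hinge is M = F × 0.985806 = 87.7755 × 0.985806 = 86.5296 kN·m.
A normal force at the bottom, 2.77 m from the hinge, must supply this moment: P = 86.5296/2.77 = 31.2381 kN.

P ≈ 31 kN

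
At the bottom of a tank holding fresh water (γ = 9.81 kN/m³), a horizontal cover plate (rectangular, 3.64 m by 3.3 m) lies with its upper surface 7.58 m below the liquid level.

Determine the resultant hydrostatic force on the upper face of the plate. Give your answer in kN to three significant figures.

F ≈ 893 kN

γ = 9.81 kN/m³.
The plate is horizontal, so pressure is uniform at p = γ·h = 9.81 × 7.58 = 74.3598 kN/m².
A = 3.64 × 3.3 = 12.012 m².
F = p·A = 74.3598 × 12.012 = 893.21 kN.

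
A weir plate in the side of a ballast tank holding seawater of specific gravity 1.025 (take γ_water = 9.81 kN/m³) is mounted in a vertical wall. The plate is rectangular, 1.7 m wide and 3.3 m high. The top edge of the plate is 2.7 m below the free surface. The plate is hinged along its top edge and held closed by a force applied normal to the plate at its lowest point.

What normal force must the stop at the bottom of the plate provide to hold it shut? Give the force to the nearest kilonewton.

γ = 1.025 × 9.81 = 10.05525 kN/m³.
The centroid lies 3.3/2 = 1.65 m below the top edge, so the centroid depth is h_c = 2.7 + 1.65 = 4.35 m.
A = 1.7 × 3.3 = 5.61 m².
Resultant F = γ·h_c·A = 10.05525 × 4.35 × 5.61 = 245.383 kN.
I_c = b·h³/12 = 1.7 × 3.3³/12 = 5.09107 m⁴.
Centre of pressure: y_p = y_c + I_c/(y_c·A) = 4.35 + 5.09107/(4.35 × 5.61) = 4.35 + 0.20862 = 4.55862 m along the plane.
The resultant acts 1.65 + 0.20862 = 1.85862 m (along the plate) below the hinge at the top edge, so the moment about the hinge is M = F × 1.85862 = 245.383 × 1.85862 = 456.074 kN·m.
A normal force at the bottom, 3.3 m from the hinge, must supply this moment: P = 456.074/3.3 = 138.204 kN.

P ≈ 138 kN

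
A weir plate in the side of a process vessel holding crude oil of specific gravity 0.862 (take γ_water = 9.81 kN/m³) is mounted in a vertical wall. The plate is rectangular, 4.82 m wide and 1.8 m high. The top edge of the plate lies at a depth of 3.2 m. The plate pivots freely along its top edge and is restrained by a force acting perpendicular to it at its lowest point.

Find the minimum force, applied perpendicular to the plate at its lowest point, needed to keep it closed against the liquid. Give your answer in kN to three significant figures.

γ = 0.862 × 9.81 = 8.45622 kN/m³.
The centroid lies 1.8/2 = 0.9 m below the top edge, so the centroid depth is h_c = 3.2 + 0.9 = 4.1 m.
A = 4.82 × 1.8 = 8.676 m².
Resultant F = γ·h_c·A = 8.45622 × 4.1 × 8.676 = 300.801 kN.
I_c = b·h³/12 = 4.82 × 1.8³/12 = 2.34252 m⁴.
Centre of pressure: y_p = y_c + I_c/(y_c·A) = 4.1 + 2.34252/(4.1 × 8.676) = 4.1 + 0.0658537 = 4.16585 m along the plane.
The resultant acts 0.9 + 0.0658537 = 0.965854 m (along the plate) below the hinge at the top edge, so the moment about the hinge is M = F × 0.965854 = 300.801 × 0.965854 = 290.53 kN·m.
A normal force at the bottom, 1.8 m from the hinge, must supply this moment: P = 290.53/1.8 = 161.406 kN.

P ≈ 161 kN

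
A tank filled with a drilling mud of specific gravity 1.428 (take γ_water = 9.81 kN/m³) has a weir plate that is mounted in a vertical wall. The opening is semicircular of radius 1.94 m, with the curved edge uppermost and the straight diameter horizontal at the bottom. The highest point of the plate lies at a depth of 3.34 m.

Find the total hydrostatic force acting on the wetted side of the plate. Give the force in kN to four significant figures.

γ = 1.428 × 9.81 = 14.00868 kN/m³.
The centroid lies 4r/(3π) = 0.823362 m above the diameter, so r − 4r/(3π) = 1.94 − 0.823362 = 1.11664 m below the topmost point, so the centroid depth is h_c = 3.34 + 1.11664 = 4.45664 m.
A = πr²/2 = π × 1.94²/2 = 5.91185 m².
Resultant F = γ·h_c·A = 14.00868 × 4.45664 × 5.91185 = 369.087 kN.

F ≈ 369.1 kN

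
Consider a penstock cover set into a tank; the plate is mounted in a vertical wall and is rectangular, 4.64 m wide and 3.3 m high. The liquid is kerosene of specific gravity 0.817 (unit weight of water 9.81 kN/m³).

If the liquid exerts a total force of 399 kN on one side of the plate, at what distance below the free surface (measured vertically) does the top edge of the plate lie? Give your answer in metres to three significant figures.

γ = 0.817 × 9.81 = 8.01477 kN/m³.
A = 4.64 × 3.3 = 15.312 m².
From F = γ·h_c·A, the centroid depth is h_c = 399/(8.01477 × 15.312) = 3.25125 m.
The centroid lies 3.3/2 = 1.65 m below the top edge, so the top edge sits at h_top = 3.25125 − 1.65 = 1.60125 m below the surface.

d_top ≈ 1.60 m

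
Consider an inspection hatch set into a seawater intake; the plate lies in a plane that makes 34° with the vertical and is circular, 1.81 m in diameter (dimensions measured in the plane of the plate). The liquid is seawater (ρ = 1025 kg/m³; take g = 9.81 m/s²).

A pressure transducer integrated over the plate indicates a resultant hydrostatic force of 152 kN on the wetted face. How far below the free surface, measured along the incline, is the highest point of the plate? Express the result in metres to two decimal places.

γ = ρg = 1025 × 9.81 / 1000 = 10.05525 kN/m³.
A = π(0.905)² = 2.57304 m².
From F = γ·h_c·A, the centroid depth is h_c = 152/(10.05525 × 2.57304) = 5.87495 m.
The plate makes 34° with the vertical, i.e. θ = 90° − 34° = 56° to the horizontal. Measuring y along the incline from the free-surface line, vertical depth h = y·sinθ with sinθ = 0.829038.
Along the incline, y_c = h_c/sinθ = 5.87495/0.829038 = 7.08647 m.
The centroid is at the centre, 0.905 m below the top of the plate, so the highest point sits at y_top = 7.08647 − 0.905 = 6.18147 m along the incline.

y_top ≈ 6.18 m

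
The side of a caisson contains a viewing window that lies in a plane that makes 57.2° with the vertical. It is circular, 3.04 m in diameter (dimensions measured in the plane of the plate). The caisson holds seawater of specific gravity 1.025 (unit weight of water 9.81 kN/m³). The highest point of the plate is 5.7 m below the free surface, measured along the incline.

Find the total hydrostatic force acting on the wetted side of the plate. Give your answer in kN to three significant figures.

γ = 1.025 × 9.81 = 10.05525 kN/m³.
The plate makes 57.2° with the vertical, i.e. θ = 90° − 57.2° = 32.8° to the horizontal. Measuring y along the incline from the free-surface line, vertical depth h = y·sinθ with sinθ = 0.541708.
The centroid is at the centre, 1.52 m below the top of the plate, so y_c = 5.7 + 1.52 = 7.22 m and h_c = 7.22 × 0.541708 = 3.91113 m.
A = π(1.52)² = 7.25834 m².
Resultant F = γ·h_c·A = 10.05525 × 3.91113 × 7.25834 = 285.452 kN.

F ≈ 285 kN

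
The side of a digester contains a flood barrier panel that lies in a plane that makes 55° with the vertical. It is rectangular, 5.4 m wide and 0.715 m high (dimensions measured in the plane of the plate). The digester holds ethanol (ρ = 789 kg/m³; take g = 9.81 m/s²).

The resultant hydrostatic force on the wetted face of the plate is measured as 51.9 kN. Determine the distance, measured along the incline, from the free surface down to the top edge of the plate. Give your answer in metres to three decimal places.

y_top ≈ 2.670 m

γ = ρg = 789 × 9.81 / 1000 = 7.74009 kN/m³.
A = 5.4 × 0.715 = 3.861 m².
From F = γ·h_c·A, the centroid depth is h_c = 51.9/(7.74009 × 3.861) = 1.73669 m.
The plate makes 55° with the vertical, i.e. θ = 90° − 55° = 35° to the horizontal. Measuring y along the incline from the free-surface line, vertical depth h = y·sinθ with sinθ = 0.573576.
Along the incline, y_c = h_c/sinθ = 1.73669/0.573576 = 3.02783 m.
The centroid lies 0.715/2 = 0.3575 m below the top edge, so the top edge sits at y_top = 3.02783 − 0.3575 = 2.67033 m along the incline.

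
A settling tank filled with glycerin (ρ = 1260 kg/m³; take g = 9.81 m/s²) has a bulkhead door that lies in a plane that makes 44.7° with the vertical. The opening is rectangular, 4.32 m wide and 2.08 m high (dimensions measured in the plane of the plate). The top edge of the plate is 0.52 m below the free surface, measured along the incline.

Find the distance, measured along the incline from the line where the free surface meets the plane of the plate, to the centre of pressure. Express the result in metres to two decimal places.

y_p = 1.79 m

γ = ρg = 1260 × 9.81 / 1000 = 12.3606 kN/m³.
The plate makes 44.7° with the vertical, i.e. θ = 90° − 44.7° = 45.3° to the horizontal. Measuring y along the incline from the free-surface line, vertical depth h = y·sinθ with sinθ = 0.710799.
The centroid lies 2.08/2 = 1.04 m below the top edge, so y_c = 0.52 + 1.04 = 1.56 m and h_c = 1.56 × 0.710799 = 1.10885 m.
A = 4.32 × 2.08 = 8.9856 m².
Resultant F = γ·h_c·A = 12.3606 × 1.10885 × 8.9856 = 123.157 kN.
I_c = b·h³/12 = 4.32 × 2.08³/12 = 3.23961 m⁴.
Centre of pressure: y_p = y_c + I_c/(y_c·A) = 1.56 + 3.23961/(1.56 × 8.9856) = 1.56 + 0.231111 = 1.79111 m along the plane.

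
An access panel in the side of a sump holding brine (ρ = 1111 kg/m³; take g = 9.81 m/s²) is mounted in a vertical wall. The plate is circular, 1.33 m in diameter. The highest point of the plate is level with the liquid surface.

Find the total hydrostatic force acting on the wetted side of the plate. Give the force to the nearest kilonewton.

F ≈ 10 kN

γ = ρg = 1111 × 9.81 / 1000 = 10.89891 kN/m³.
The centroid is at the centre, 0.665 m below the top of the plate, so the centroid depth is h_c = 0.665 m.
A = π(0.665)² = 1.38929 m².
Resultant F = γ·h_c·A = 10.89891 × 0.665 × 1.38929 = 10.0693 kN.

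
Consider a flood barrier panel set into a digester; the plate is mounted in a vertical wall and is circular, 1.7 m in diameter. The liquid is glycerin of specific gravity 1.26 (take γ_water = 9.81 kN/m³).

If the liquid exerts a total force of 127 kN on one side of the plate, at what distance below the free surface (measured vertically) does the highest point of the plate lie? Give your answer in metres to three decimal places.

γ = 1.26 × 9.81 = 12.3606 kN/m³.
A = π(0.85)² = 2.2698 m².
From F = γ·h_c·A, the centroid depth is h_c = 127/(12.3606 × 2.2698) = 4.52665 m.
The centroid is at the centre, 0.85 m below the top of the plate, so the highest point sits at h_top = 4.52665 − 0.85 = 3.67665 m below the surface.

d_top ≈ 3.677 m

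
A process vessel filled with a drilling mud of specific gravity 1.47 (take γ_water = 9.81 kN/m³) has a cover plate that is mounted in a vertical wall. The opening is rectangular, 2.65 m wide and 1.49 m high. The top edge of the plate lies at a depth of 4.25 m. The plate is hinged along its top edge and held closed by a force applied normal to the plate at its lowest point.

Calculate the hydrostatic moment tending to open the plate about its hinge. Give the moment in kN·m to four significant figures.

γ = 1.47 × 9.81 = 14.4207 kN/m³.
The centroid lies 1.49/2 = 0.745 m below the top edge, so the centroid depth is h_c = 4.25 + 0.745 = 4.995 m.
A = 2.65 × 1.49 = 3.9485 m².
Resultant F = γ·h_c·A = 14.4207 × 4.995 × 3.9485 = 284.416 kN.
I_c = b·h³/12 = 2.65 × 1.49³/12 = 0.730505 m⁴.
Centre of pressure: y_p = y_c + I_c/(y_c·A) = 4.995 + 0.730505/(4.995 × 3.9485) = 4.995 + 0.0370387 = 5.03204 m along the plane.
The resultant acts 0.745 + 0.0370387 = 0.782039 m (along the plate) below the hinge at the top edge, so the moment about the hinge is M = F × 0.782039 = 284.416 × 0.782039 = 222.424 kN·m.

M ≈ 222.4 kN·m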